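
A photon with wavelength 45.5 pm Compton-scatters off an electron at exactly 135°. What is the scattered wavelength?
49.6420 pm

Using the Compton formula: λ' = λ + λ_C(1 − cos θ)

For θ = 135°, cos θ = -√2/2 (exact) ≈ -0.7071, so:
1 − cos 135° = 1 − (-√2/2) ≈ 1.7071

Δλ = λ_C × 1.7071 = 2.4263 × 1.7071 = 4.1420 pm

λ' = 45.5 + 4.1420 = 49.6420 pm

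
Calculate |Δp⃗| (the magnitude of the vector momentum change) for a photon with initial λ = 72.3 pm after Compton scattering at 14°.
2.2327e-24 kg·m/s

Photon momentum magnitude is p = h/λ.

Initial momentum:
p₀ = h/λ = 6.6261e-34/7.2300e-11 = 9.1647e-24 kg·m/s

After scattering:
λ' = λ + Δλ = 72.3 + 0.0721 = 72.3721 pm
p' = h/λ' = 6.6261e-34/7.2372e-11 = 9.1556e-24 kg·m/s

Momentum is a vector; the scattered photon's direction makes angle θ = 14° with the incident direction. The magnitude of the vector change Δp⃗ = p⃗₀ − p⃗' is found from the law of cosines:
|Δp⃗|² = p₀² + p'² − 2p₀p'cos θ
|Δp⃗|² = (9.1647e-24)² + (9.1556e-24)² − 2·9.1647e-24·9.1556e-24·cos(14°)
|Δp⃗| = 2.2327e-24 kg·m/s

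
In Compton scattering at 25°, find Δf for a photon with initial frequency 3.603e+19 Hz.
9.582e+17 Hz (decrease)

Convert frequency to wavelength (c = 299792458 m/s):
λ₀ = c/f₀ = 299792458/3.603e+19 = 8.3206344e-12 m = 8.3206 pm

Calculate Compton shift:
Δλ = λ_C(1 - cos(25°)) = 0.2273 pm

Final wavelength:
λ' = λ₀ + Δλ = 8.3206 + 0.2273 = 8.5480 pm

Final frequency:
f' = c/λ' = 299792458/8.5479608e-12 = 3.5071810e+19 Hz

Frequency shift (decrease):
Δf = f₀ - f' = 3.603e+19 - 3.5071810e+19 = 9.582e+17 Hz

(Intermediate values are shown rounded; full precision is carried through to the final answer.)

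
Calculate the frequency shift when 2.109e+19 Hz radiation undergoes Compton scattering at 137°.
4.811e+18 Hz (decrease)

Convert frequency to wavelength (c = 299792458 m/s):
λ₀ = c/f₀ = 299792458/2.109e+19 = 1.4214910e-11 m = 14.2149 pm

Calculate Compton shift:
Δλ = λ_C(1 - cos(137°)) = 4.2008 pm

Final wavelength:
λ' = λ₀ + Δλ = 14.2149 + 4.2008 = 18.4157 pm

Final frequency:
f' = c/λ' = 299792458/1.8415711e-11 = 1.6279168e+19 Hz

Frequency shift (decrease):
Δf = f₀ - f' = 2.109e+19 - 1.6279168e+19 = 4.811e+18 Hz

(Intermediate values are shown rounded; full precision is carried through to the final answer.)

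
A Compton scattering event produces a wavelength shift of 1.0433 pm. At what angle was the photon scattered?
55.25°

From the Compton formula Δλ = λ_C(1 - cos θ), we can solve for θ:

cos θ = 1 - Δλ/λ_C

Given:
- Δλ = 1.0433 pm
- λ_C = h/(m_e·c) ≈ 2.42631024 pm

cos θ = 1 - 1.0433/2.42631024
cos θ = 1 - 0.429994
cos θ = 0.570006

θ = arccos(0.570006)
θ = 55.25°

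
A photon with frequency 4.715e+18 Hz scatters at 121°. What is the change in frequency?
2.577e+17 Hz (decrease)

Convert frequency to wavelength (c = 299792458 m/s):
λ₀ = c/f₀ = 299792458/4.715e+18 = 6.3582706e-11 m = 63.5827 pm

Calculate Compton shift:
Δλ = λ_C(1 - cos(121°)) = 3.6760 pm

Final wavelength:
λ' = λ₀ + Δλ = 63.5827 + 3.6760 = 67.2587 pm

Final frequency:
f' = c/λ' = 299792458/6.7258658e-11 = 4.4573066e+18 Hz

Frequency shift (decrease):
Δf = f₀ - f' = 4.715e+18 - 4.4573066e+18 = 2.577e+17 Hz

(Intermediate values are shown rounded; full precision is carried through to the final answer.)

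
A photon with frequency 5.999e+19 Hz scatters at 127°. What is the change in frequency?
2.624e+19 Hz (decrease)

Convert frequency to wavelength (c = 299792458 m/s):
λ₀ = c/f₀ = 299792458/5.999e+19 = 4.9973739e-12 m = 4.9974 pm

Calculate Compton shift:
Δλ = λ_C(1 - cos(127°)) = 3.8865 pm

Final wavelength:
λ' = λ₀ + Δλ = 4.9974 + 3.8865 = 8.8839 pm

Final frequency:
f' = c/λ' = 299792458/8.8838740e-12 = 3.3745690e+19 Hz

Frequency shift (decrease):
Δf = f₀ - f' = 5.999e+19 - 3.3745690e+19 = 2.624e+19 Hz

(Intermediate values are shown rounded; full precision is carried through to the final answer.)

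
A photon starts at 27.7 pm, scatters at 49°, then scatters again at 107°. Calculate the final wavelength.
31.6702 pm

Apply Compton shift twice:

First scattering at θ₁ = 49°:
Δλ₁ = λ_C(1 - cos(49°))
Δλ₁ = 2.4263 × 0.3439
Δλ₁ = 0.8345 pm

After first scattering:
λ₁ = 27.7 + 0.8345 = 28.5345 pm

Second scattering at θ₂ = 107°:
Δλ₂ = λ_C(1 - cos(107°))
Δλ₂ = 2.4263 × 1.2924
Δλ₂ = 3.1357 pm

Final wavelength:
λ₂ = 28.5345 + 3.1357 = 31.6702 pm

Total shift: Δλ_total = 0.8345 + 3.1357 = 3.9702 pm

(Intermediate values are shown rounded; full precision is carried through to the final answer.)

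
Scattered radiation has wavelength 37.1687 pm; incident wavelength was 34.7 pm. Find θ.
91.00°

First find the wavelength shift:
Δλ = λ' - λ = 37.1687 - 34.7 = 2.4687 pm

Using Δλ = λ_C(1 - cos θ), with λ_C = h/(m_e·c) ≈ 2.42631024 pm:
cos θ = 1 - Δλ/λ_C
cos θ = 1 - 2.4687/2.42631024
cos θ = -0.017471

θ = arccos(-0.017471)
θ = 91.00°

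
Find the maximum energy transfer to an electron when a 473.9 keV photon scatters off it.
307.8988 keV

Maximum energy transfer occurs at θ = 180° (backscattering).

Initial photon: E₀ = 473.9 keV → λ₀ = 2.6163 pm

Maximum Compton shift (at 180°):
Δλ_max = 2λ_C = 2 × 2.4263 = 4.8526 pm

Final wavelength:
λ' = 2.6163 + 4.8526 = 7.4689 pm

Minimum photon energy (maximum energy to electron):
E'_min = hc/λ' = 166.0012 keV

Maximum electron kinetic energy:
K_max = E₀ - E'_min = 473.9000 - 166.0012 = 307.8988 keV

(Intermediate values are shown rounded; full precision is carried through to the final answer.)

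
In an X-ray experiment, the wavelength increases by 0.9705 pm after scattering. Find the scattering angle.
53.13°

From the Compton formula Δλ = λ_C(1 - cos θ), we can solve for θ:

cos θ = 1 - Δλ/λ_C

Given:
- Δλ = 0.9705 pm
- λ_C = h/(m_e·c) ≈ 2.42631024 pm

cos θ = 1 - 0.9705/2.42631024
cos θ = 1 - 0.399990
cos θ = 0.600010

θ = arccos(0.600010)
θ = 53.13°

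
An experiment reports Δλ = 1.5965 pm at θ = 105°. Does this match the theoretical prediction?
No, inconsistent

Calculate the expected shift for θ = 105°:

Δλ_expected = λ_C(1 - cos(105°))
Δλ_expected = 2.4263 × (1 - cos(105°))
Δλ_expected = 2.4263 × 1.2588
Δλ_expected = 3.0543 pm

Given shift: 1.5965 pm
Expected shift: 3.0543 pm
Difference: 1.4578 pm

The values do not match. The given shift corresponds to θ ≈ 70.0°, not 105°.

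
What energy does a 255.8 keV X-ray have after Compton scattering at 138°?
136.6017 keV

First convert energy to wavelength:
λ = hc/E, with hc ≈ 1239.842 keV·pm (i.e. 1239.842 eV·nm)

For E = 255.8 keV = 255800 eV:
λ = 1239.842 keV·pm / 255.8 keV
λ = 4.8469 pm

Calculate the Compton shift:
Δλ = λ_C(1 - cos(138°)) = 2.4263 × 1.7431
Δλ = 4.2294 pm

Final wavelength:
λ' = 4.8469 + 4.2294 = 9.0763 pm

Final energy:
E' = hc/λ' = 1239.842 / 9.0763 = 136.6017 keV

(Intermediate values are shown rounded; full precision is carried through to the final answer.)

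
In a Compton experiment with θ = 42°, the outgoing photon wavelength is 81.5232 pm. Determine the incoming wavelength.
80.9000 pm

From λ' = λ + Δλ, we have λ = λ' - Δλ

First calculate the Compton shift:
Δλ = λ_C(1 - cos θ)
Δλ = 2.4263 × (1 - cos(42°))
Δλ = 2.4263 × 0.2569
Δλ = 0.6232 pm

Initial wavelength:
λ = λ' - Δλ
λ = 81.5232 - 0.6232
λ = 80.9000 pm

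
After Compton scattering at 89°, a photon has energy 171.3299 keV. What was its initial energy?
255.4999 keV

Convert final energy to wavelength (hc ≈ 1239.842 keV·pm):
λ' = hc/E' = 1239.842 / 171.3299 = 7.2366 pm

Calculate the Compton shift:
Δλ = λ_C(1 - cos(89°))
Δλ = 2.4263 × (1 - cos(89°))
Δλ = 2.3840 pm

Initial wavelength:
λ = λ' - Δλ = 7.2366 - 2.3840 = 4.8526 pm

Initial energy:
E = hc/λ = 1239.842 / 4.8526 = 255.4999 keV

(Intermediate values are shown rounded; full precision is carried through to the final answer.)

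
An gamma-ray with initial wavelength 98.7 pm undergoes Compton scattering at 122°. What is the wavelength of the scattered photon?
102.4121 pm

Using the Compton scattering formula:
λ' = λ + Δλ = λ + λ_C(1 - cos θ)

Given:
- Initial wavelength λ = 98.7 pm
- Scattering angle θ = 122°
- Compton wavelength λ_C ≈ 2.4263 pm

Calculate the shift:
Δλ = 2.4263 × (1 - cos(122°))
Δλ = 2.4263 × 1.5299
Δλ = 3.7121 pm

Final wavelength:
λ' = 98.7 + 3.7121 = 102.4121 pm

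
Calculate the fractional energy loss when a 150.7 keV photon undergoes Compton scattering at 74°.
0.1760 (or 17.60%)

Calculate initial and final photon energies:

Initial: E₀ = 150.7 keV → λ₀ = 8.2272 pm
Compton shift: Δλ = 1.7575 pm
Final wavelength: λ' = 9.9847 pm
Final energy: E' = 124.1736 keV

Fractional energy loss:
(E₀ - E')/E₀ = (150.7000 - 124.1736)/150.7000
= 26.5264/150.7000
= 0.1760
= 17.60%

(Intermediate values are shown rounded; full precision is carried through to the final answer.)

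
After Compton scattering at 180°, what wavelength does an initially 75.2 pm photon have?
80.0526 pm

Using the Compton formula: λ' = λ + λ_C(1 − cos θ)

For θ = 180°, cos θ = -1 (exact) = -1.0000, so:
1 − cos 180° = 1 − (-1) = 2.0000

Δλ = λ_C × 2.0000 = 2.4263 × 2.0000 = 4.8526 pm

λ' = 75.2 + 4.8526 = 80.0526 pm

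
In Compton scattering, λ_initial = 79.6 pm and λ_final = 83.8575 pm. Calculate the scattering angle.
139.00°

First find the wavelength shift:
Δλ = λ' - λ = 83.8575 - 79.6 = 4.2575 pm

Using Δλ = λ_C(1 - cos θ), with λ_C = h/(m_e·c) ≈ 2.42631024 pm:
cos θ = 1 - Δλ/λ_C
cos θ = 1 - 4.2575/2.42631024
cos θ = -0.754722

θ = arccos(-0.754722)
θ = 139.00°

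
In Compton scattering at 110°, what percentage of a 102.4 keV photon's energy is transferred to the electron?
0.2119 (or 21.19%)

Calculate initial and final photon energies:

Initial: E₀ = 102.4 keV → λ₀ = 12.1078 pm
Compton shift: Δλ = 3.2562 pm
Final wavelength: λ' = 15.3640 pm
Final energy: E' = 80.6979 keV

Fractional energy loss:
(E₀ - E')/E₀ = (102.4000 - 80.6979)/102.4000
= 21.7021/102.4000
= 0.2119
= 21.19%

(Intermediate values are shown rounded; full precision is carried through to the final answer.)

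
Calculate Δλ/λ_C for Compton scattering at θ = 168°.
1.9781 λ_C

The Compton shift formula is:
Δλ = λ_C(1 - cos θ)

Dividing both sides by λ_C:
Δλ/λ_C = 1 - cos θ

For θ = 168°:
Δλ/λ_C = 1 - cos(168°)
Δλ/λ_C = 1 - -0.9781
Δλ/λ_C = 1.9781

This means the shift is 1.9781 × λ_C = 4.7996 pm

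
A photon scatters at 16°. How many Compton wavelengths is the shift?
0.0387 λ_C

The Compton shift formula is:
Δλ = λ_C(1 - cos θ)

Dividing both sides by λ_C:
Δλ/λ_C = 1 - cos θ

For θ = 16°:
Δλ/λ_C = 1 - cos(16°)
Δλ/λ_C = 1 - 0.9613
Δλ/λ_C = 0.0387

This means the shift is 0.0387 × λ_C = 0.0940 pm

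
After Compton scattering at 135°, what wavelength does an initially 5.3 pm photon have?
9.4420 pm

Using the Compton formula: λ' = λ + λ_C(1 − cos θ)

For θ = 135°, cos θ = -√2/2 (exact) ≈ -0.7071, so:
1 − cos 135° = 1 − (-√2/2) ≈ 1.7071

Δλ = λ_C × 1.7071 = 2.4263 × 1.7071 = 4.1420 pm

λ' = 5.3 + 4.1420 = 9.4420 pm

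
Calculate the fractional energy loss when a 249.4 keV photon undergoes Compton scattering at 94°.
0.3430 (or 34.30%)

Calculate initial and final photon energies:

Initial: E₀ = 249.4 keV → λ₀ = 4.9713 pm
Compton shift: Δλ = 2.5956 pm
Final wavelength: λ' = 7.5669 pm
Final energy: E' = 163.8516 keV

Fractional energy loss:
(E₀ - E')/E₀ = (249.4000 - 163.8516)/249.4000
= 85.5484/249.4000
= 0.3430
= 34.30%

(Intermediate values are shown rounded; full precision is carried through to the final answer.)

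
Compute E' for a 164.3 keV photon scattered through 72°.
134.4330 keV

First convert energy to wavelength:
λ = hc/E, with hc ≈ 1239.842 keV·pm (i.e. 1239.842 eV·nm)

For E = 164.3 keV = 164300 eV:
λ = 1239.842 keV·pm / 164.3 keV
λ = 7.5462 pm

Calculate the Compton shift:
Δλ = λ_C(1 - cos(72°)) = 2.4263 × 0.6910
Δλ = 1.6765 pm

Final wavelength:
λ' = 7.5462 + 1.6765 = 9.2227 pm

Final energy:
E' = hc/λ' = 1239.842 / 9.2227 = 134.4330 keV

(Intermediate values are shown rounded; full precision is carried through to the final answer.)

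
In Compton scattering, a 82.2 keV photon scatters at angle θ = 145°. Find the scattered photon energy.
63.5912 keV

First convert energy to wavelength:
λ = hc/E, with hc ≈ 1239.842 keV·pm (i.e. 1239.842 eV·nm)

For E = 82.2 keV = 82200 eV:
λ = 1239.842 keV·pm / 82.2 keV
λ = 15.0832 pm

Calculate the Compton shift:
Δλ = λ_C(1 - cos(145°)) = 2.4263 × 1.8192
Δλ = 4.4138 pm

Final wavelength:
λ' = 15.0832 + 4.4138 = 19.4971 pm

Final energy:
E' = hc/λ' = 1239.842 / 19.4971 = 63.5912 keV

(Intermediate values are shown rounded; full precision is carried through to the final answer.)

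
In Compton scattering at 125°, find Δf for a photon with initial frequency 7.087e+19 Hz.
3.362e+19 Hz (decrease)

Convert frequency to wavelength (c = 299792458 m/s):
λ₀ = c/f₀ = 299792458/7.087e+19 = 4.2301744e-12 m = 4.2302 pm

Calculate Compton shift:
Δλ = λ_C(1 - cos(125°)) = 3.8180 pm

Final wavelength:
λ' = λ₀ + Δλ = 4.2302 + 3.8180 = 8.0482 pm

Final frequency:
f' = c/λ' = 299792458/8.0481590e-12 = 3.7249818e+19 Hz

Frequency shift (decrease):
Δf = f₀ - f' = 7.087e+19 - 3.7249818e+19 = 3.362e+19 Hz

(Intermediate values are shown rounded; full precision is carried through to the final answer.)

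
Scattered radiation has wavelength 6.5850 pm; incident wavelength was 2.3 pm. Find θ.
140.00°

First find the wavelength shift:
Δλ = λ' - λ = 6.5850 - 2.3 = 4.2850 pm

Using Δλ = λ_C(1 - cos θ), with λ_C = h/(m_e·c) ≈ 2.42631024 pm:
cos θ = 1 - Δλ/λ_C
cos θ = 1 - 4.2850/2.42631024
cos θ = -0.766056

θ = arccos(-0.766056)
θ = 140.00°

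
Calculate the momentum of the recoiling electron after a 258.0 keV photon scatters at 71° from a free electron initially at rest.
1.4268e-22 kg·m/s

The electron is initially at rest, so by conservation of momentum:
p⃗_e = p⃗₀ − p⃗'  (incident photon momentum minus scattered photon momentum)

Photon momentum magnitudes (p = h/λ = E/c):
λ₀ = hc/E₀ = 4.8056 pm → p₀ = h/λ₀ = 1.3788e-22 kg·m/s
Δλ = λ_C(1 − cos 71°) = 1.6364 pm
λ' = 6.4420 pm → p' = h/λ' = 1.0286e-22 kg·m/s

The scattered photon makes angle θ = 71° with the incident direction, so by the law of cosines:
|p⃗_e|² = p₀² + p'² − 2p₀p'cos θ
|p⃗_e|² = (1.3788e-22)² + (1.0286e-22)² − 2·1.3788e-22·1.0286e-22·cos(71°)
|p⃗_e| = 1.4268e-22 kg·m/s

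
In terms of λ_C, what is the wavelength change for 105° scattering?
1.2588 λ_C

The Compton shift formula is:
Δλ = λ_C(1 - cos θ)

Dividing both sides by λ_C:
Δλ/λ_C = 1 - cos θ

For θ = 105°:
Δλ/λ_C = 1 - cos(105°)
Δλ/λ_C = 1 - -0.2588
Δλ/λ_C = 1.2588

This means the shift is 1.2588 × λ_C = 3.0543 pm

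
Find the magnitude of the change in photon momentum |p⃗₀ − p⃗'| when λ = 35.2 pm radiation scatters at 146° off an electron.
3.3993e-23 kg·m/s

Photon momentum magnitude is p = h/λ.

Initial momentum:
p₀ = h/λ = 6.6261e-34/3.5200e-11 = 1.8824e-23 kg·m/s

After scattering:
λ' = λ + Δλ = 35.2 + 4.4378 = 39.6378 pm
p' = h/λ' = 6.6261e-34/3.9638e-11 = 1.6717e-23 kg·m/s

Momentum is a vector; the scattered photon's direction makes angle θ = 146° with the incident direction. The magnitude of the vector change Δp⃗ = p⃗₀ − p⃗' is found from the law of cosines:
|Δp⃗|² = p₀² + p'² − 2p₀p'cos θ
|Δp⃗|² = (1.8824e-23)² + (1.6717e-23)² − 2·1.8824e-23·1.6717e-23·cos(146°)
|Δp⃗| = 3.3993e-23 kg·m/s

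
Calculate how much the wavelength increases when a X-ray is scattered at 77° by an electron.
1.8805 pm

Using the Compton scattering formula:
Δλ = λ_C(1 - cos θ)

where λ_C = h/(m_e·c) ≈ 2.4263 pm is the Compton wavelength of an electron.

For θ = 77°:
cos(77°) = 0.2250
1 - cos(77°) = 0.7750

Δλ = 2.4263 × 0.7750
Δλ = 1.8805 pm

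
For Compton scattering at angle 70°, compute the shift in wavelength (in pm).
1.5965 pm

Using the Compton scattering formula:
Δλ = λ_C(1 - cos θ)

where λ_C = h/(m_e·c) ≈ 2.4263 pm is the Compton wavelength of an electron.

For θ = 70°:
cos(70°) = 0.3420
1 - cos(70°) = 0.6580

Δλ = 2.4263 × 0.6580
Δλ = 1.5965 pm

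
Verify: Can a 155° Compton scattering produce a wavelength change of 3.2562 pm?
No, inconsistent

Calculate the expected shift for θ = 155°:

Δλ_expected = λ_C(1 - cos(155°))
Δλ_expected = 2.4263 × (1 - cos(155°))
Δλ_expected = 2.4263 × 1.9063
Δλ_expected = 4.6253 pm

Given shift: 3.2562 pm
Expected shift: 4.6253 pm
Difference: 1.3691 pm

The values do not match. The given shift corresponds to θ ≈ 110.0°, not 155°.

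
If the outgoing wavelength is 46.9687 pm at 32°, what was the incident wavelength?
46.6000 pm

From λ' = λ + Δλ, we have λ = λ' - Δλ

First calculate the Compton shift:
Δλ = λ_C(1 - cos θ)
Δλ = 2.4263 × (1 - cos(32°))
Δλ = 2.4263 × 0.1520
Δλ = 0.3687 pm

Initial wavelength:
λ = λ' - Δλ
λ = 46.9687 - 0.3687
λ = 46.6000 pm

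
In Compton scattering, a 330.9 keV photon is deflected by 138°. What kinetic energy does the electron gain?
175.4590 keV

By energy conservation: K_e = E_initial - E_final

First find the scattered photon energy:
Initial wavelength: λ = hc/E = 3.7469 pm
Compton shift: Δλ = λ_C(1 - cos(138°)) = 4.2294 pm
Final wavelength: λ' = 3.7469 + 4.2294 = 7.9763 pm
Final photon energy: E' = hc/λ' = 155.4410 keV

Electron kinetic energy:
K_e = E - E' = 330.9000 - 155.4410 = 175.4590 keV

(Intermediate values are shown rounded; full precision is carried through to the final answer.)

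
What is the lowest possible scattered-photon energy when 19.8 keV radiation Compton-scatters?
18.3760 keV (at θ = 180°)

The scattered photon has minimum energy when its wavelength is maximum, i.e., when the Compton shift Δλ = λ_C(1 − cos θ) is maximum. This occurs at θ = 180° (backscattering), giving Δλ_max = 2λ_C = 4.8526 pm.

Initial wavelength: λ₀ = hc/E₀ = 62.6183 pm
Maximum final wavelength: λ'_max = λ₀ + 2λ_C = 62.6183 + 4.8526 = 67.4709 pm
Minimum final energy: E'_min = hc/λ'_max = 18.3760 keV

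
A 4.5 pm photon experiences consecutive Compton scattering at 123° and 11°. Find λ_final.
8.2924 pm

Apply Compton shift twice:

First scattering at θ₁ = 123°:
Δλ₁ = λ_C(1 - cos(123°))
Δλ₁ = 2.4263 × 1.5446
Δλ₁ = 3.7478 pm

After first scattering:
λ₁ = 4.5 + 3.7478 = 8.2478 pm

Second scattering at θ₂ = 11°:
Δλ₂ = λ_C(1 - cos(11°))
Δλ₂ = 2.4263 × 0.0184
Δλ₂ = 0.0446 pm

Final wavelength:
λ₂ = 8.2478 + 0.0446 = 8.2924 pm

Total shift: Δλ_total = 3.7478 + 0.0446 = 3.7924 pm

(Intermediate values are shown rounded; full precision is carried through to the final answer.)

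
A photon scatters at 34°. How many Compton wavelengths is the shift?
0.1710 λ_C

The Compton shift formula is:
Δλ = λ_C(1 - cos θ)

Dividing both sides by λ_C:
Δλ/λ_C = 1 - cos θ

For θ = 34°:
Δλ/λ_C = 1 - cos(34°)
Δλ/λ_C = 1 - 0.8290
Δλ/λ_C = 0.1710

This means the shift is 0.1710 × λ_C = 0.4148 pm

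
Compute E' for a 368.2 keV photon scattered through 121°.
176.0324 keV

First convert energy to wavelength:
λ = hc/E, with hc ≈ 1239.842 keV·pm (i.e. 1239.842 eV·nm)

For E = 368.2 keV = 368200 eV:
λ = 1239.842 keV·pm / 368.2 keV
λ = 3.3673 pm

Calculate the Compton shift:
Δλ = λ_C(1 - cos(121°)) = 2.4263 × 1.5150
Δλ = 3.6760 pm

Final wavelength:
λ' = 3.3673 + 3.6760 = 7.0433 pm

Final energy:
E' = hc/λ' = 1239.842 / 7.0433 = 176.0324 keV

(Intermediate values are shown rounded; full precision is carried through to the final answer.)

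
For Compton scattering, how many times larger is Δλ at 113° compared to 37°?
113° produces the larger shift by a factor of 6.907

Calculate both shifts using Δλ = λ_C(1 - cos θ):

For θ₁ = 37°:
Δλ₁ = 2.4263 × (1 - cos(37°))
Δλ₁ = 2.4263 × 0.2014
Δλ₁ = 0.4886 pm

For θ₂ = 113°:
Δλ₂ = 2.4263 × (1 - cos(113°))
Δλ₂ = 2.4263 × 1.3907
Δλ₂ = 3.3743 pm

The 113° angle produces the larger shift.
Ratio: 3.3743/0.4886 = 6.907

(Intermediate values are shown rounded; full precision is carried through to the final answer.)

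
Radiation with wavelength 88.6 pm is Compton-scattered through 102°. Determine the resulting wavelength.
91.5308 pm

Using the Compton scattering formula:
λ' = λ + Δλ = λ + λ_C(1 - cos θ)

Given:
- Initial wavelength λ = 88.6 pm
- Scattering angle θ = 102°
- Compton wavelength λ_C ≈ 2.4263 pm

Calculate the shift:
Δλ = 2.4263 × (1 - cos(102°))
Δλ = 2.4263 × 1.2079
Δλ = 2.9308 pm

Final wavelength:
λ' = 88.6 + 2.9308 = 91.5308 pm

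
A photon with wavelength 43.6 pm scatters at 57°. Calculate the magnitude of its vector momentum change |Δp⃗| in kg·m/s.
1.4328e-23 kg·m/s

Photon momentum magnitude is p = h/λ.

Initial momentum:
p₀ = h/λ = 6.6261e-34/4.3600e-11 = 1.5197e-23 kg·m/s

After scattering:
λ' = λ + Δλ = 43.6 + 1.1048 = 44.7048 pm
p' = h/λ' = 6.6261e-34/4.4705e-11 = 1.4822e-23 kg·m/s

Momentum is a vector; the scattered photon's direction makes angle θ = 57° with the incident direction. The magnitude of the vector change Δp⃗ = p⃗₀ − p⃗' is found from the law of cosines:
|Δp⃗|² = p₀² + p'² − 2p₀p'cos θ
|Δp⃗|² = (1.5197e-23)² + (1.4822e-23)² − 2·1.5197e-23·1.4822e-23·cos(57°)
|Δp⃗| = 1.4328e-23 kg·m/s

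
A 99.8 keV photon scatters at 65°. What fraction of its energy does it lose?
0.1013 (or 10.13%)

Calculate initial and final photon energies:

Initial: E₀ = 99.8 keV → λ₀ = 12.4233 pm
Compton shift: Δλ = 1.4009 pm
Final wavelength: λ' = 13.8242 pm
Final energy: E' = 89.6865 keV

Fractional energy loss:
(E₀ - E')/E₀ = (99.8000 - 89.6865)/99.8000
= 10.1135/99.8000
= 0.1013
= 10.13%

(Intermediate values are shown rounded; full precision is carried through to the final answer.)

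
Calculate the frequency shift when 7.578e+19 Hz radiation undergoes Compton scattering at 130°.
3.803e+19 Hz (decrease)

Convert frequency to wavelength (c = 299792458 m/s):
λ₀ = c/f₀ = 299792458/7.578e+19 = 3.9560894e-12 m = 3.9561 pm

Calculate Compton shift:
Δλ = λ_C(1 - cos(130°)) = 3.9859 pm

Final wavelength:
λ' = λ₀ + Δλ = 3.9561 + 3.9859 = 7.9420 pm

Final frequency:
f' = c/λ' = 299792458/7.9420018e-12 = 3.7747720e+19 Hz

Frequency shift (decrease):
Δf = f₀ - f' = 7.578e+19 - 3.7747720e+19 = 3.803e+19 Hz

(Intermediate values are shown rounded; full precision is carried through to the final answer.)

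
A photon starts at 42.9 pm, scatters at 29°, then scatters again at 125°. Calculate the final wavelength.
47.0222 pm

Apply Compton shift twice:

First scattering at θ₁ = 29°:
Δλ₁ = λ_C(1 - cos(29°))
Δλ₁ = 2.4263 × 0.1254
Δλ₁ = 0.3042 pm

After first scattering:
λ₁ = 42.9 + 0.3042 = 43.2042 pm

Second scattering at θ₂ = 125°:
Δλ₂ = λ_C(1 - cos(125°))
Δλ₂ = 2.4263 × 1.5736
Δλ₂ = 3.8180 pm

Final wavelength:
λ₂ = 43.2042 + 3.8180 = 47.0222 pm

Total shift: Δλ_total = 0.3042 + 3.8180 = 4.1222 pm

(Intermediate values are shown rounded; full precision is carried through to the final answer.)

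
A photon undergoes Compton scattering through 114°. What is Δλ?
3.4132 pm

Using the Compton scattering formula:
Δλ = λ_C(1 - cos θ)

where λ_C = h/(m_e·c) ≈ 2.4263 pm is the Compton wavelength of an electron.

For θ = 114°:
cos(114°) = -0.4067
1 - cos(114°) = 1.4067

Δλ = 2.4263 × 1.4067
Δλ = 3.4132 pm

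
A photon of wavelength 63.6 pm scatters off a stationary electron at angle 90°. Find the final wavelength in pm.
66.0263 pm

Using the Compton scattering formula:
λ' = λ + Δλ = λ + λ_C(1 - cos θ)

Given:
- Initial wavelength λ = 63.6 pm
- Scattering angle θ = 90°
- Compton wavelength λ_C ≈ 2.4263 pm

Calculate the shift:
Δλ = 2.4263 × (1 - cos(90°))
Δλ = 2.4263 × 1.0000
Δλ = 2.4263 pm

Final wavelength:
λ' = 63.6 + 2.4263 = 66.0263 pm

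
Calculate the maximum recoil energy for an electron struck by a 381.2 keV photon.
228.2292 keV

Maximum energy transfer occurs at θ = 180° (backscattering).

Initial photon: E₀ = 381.2 keV → λ₀ = 3.2525 pm

Maximum Compton shift (at 180°):
Δλ_max = 2λ_C = 2 × 2.4263 = 4.8526 pm

Final wavelength:
λ' = 3.2525 + 4.8526 = 8.1051 pm

Minimum photon energy (maximum energy to electron):
E'_min = hc/λ' = 152.9708 keV

Maximum electron kinetic energy:
K_max = E₀ - E'_min = 381.2000 - 152.9708 = 228.2292 keV

(Intermediate values are shown rounded; full precision is carried through to the final answer.)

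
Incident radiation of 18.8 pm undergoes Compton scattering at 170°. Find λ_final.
23.6158 pm

Using the Compton scattering formula:
λ' = λ + Δλ = λ + λ_C(1 - cos θ)

Given:
- Initial wavelength λ = 18.8 pm
- Scattering angle θ = 170°
- Compton wavelength λ_C ≈ 2.4263 pm

Calculate the shift:
Δλ = 2.4263 × (1 - cos(170°))
Δλ = 2.4263 × 1.9848
Δλ = 4.8158 pm

Final wavelength:
λ' = 18.8 + 4.8158 = 23.6158 pm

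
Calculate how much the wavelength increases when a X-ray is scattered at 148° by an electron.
4.4839 pm

Using the Compton scattering formula:
Δλ = λ_C(1 - cos θ)

where λ_C = h/(m_e·c) ≈ 2.4263 pm is the Compton wavelength of an electron.

For θ = 148°:
cos(148°) = -0.8480
1 - cos(148°) = 1.8480

Δλ = 2.4263 × 1.8480
Δλ = 4.4839 pm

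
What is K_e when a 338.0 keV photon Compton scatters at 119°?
167.4761 keV

By energy conservation: K_e = E_initial - E_final

First find the scattered photon energy:
Initial wavelength: λ = hc/E = 3.6682 pm
Compton shift: Δλ = λ_C(1 - cos(119°)) = 3.6026 pm
Final wavelength: λ' = 3.6682 + 3.6026 = 7.2708 pm
Final photon energy: E' = hc/λ' = 170.5239 keV

Electron kinetic energy:
K_e = E - E' = 338.0000 - 170.5239 = 167.4761 keV

(Intermediate values are shown rounded; full precision is carried through to the final answer.)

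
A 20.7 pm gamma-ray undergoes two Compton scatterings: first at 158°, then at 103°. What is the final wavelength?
28.3481 pm

Apply Compton shift twice:

First scattering at θ₁ = 158°:
Δλ₁ = λ_C(1 - cos(158°))
Δλ₁ = 2.4263 × 1.9272
Δλ₁ = 4.6759 pm

After first scattering:
λ₁ = 20.7 + 4.6759 = 25.3759 pm

Second scattering at θ₂ = 103°:
Δλ₂ = λ_C(1 - cos(103°))
Δλ₂ = 2.4263 × 1.2250
Δλ₂ = 2.9721 pm

Final wavelength:
λ₂ = 25.3759 + 2.9721 = 28.3481 pm

Total shift: Δλ_total = 4.6759 + 2.9721 = 7.6481 pm

(Intermediate values are shown rounded; full precision is carried through to the final answer.)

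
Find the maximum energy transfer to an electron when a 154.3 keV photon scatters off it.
58.0979 keV

Maximum energy transfer occurs at θ = 180° (backscattering).

Initial photon: E₀ = 154.3 keV → λ₀ = 8.0353 pm

Maximum Compton shift (at 180°):
Δλ_max = 2λ_C = 2 × 2.4263 = 4.8526 pm

Final wavelength:
λ' = 8.0353 + 4.8526 = 12.8879 pm

Minimum photon energy (maximum energy to electron):
E'_min = hc/λ' = 96.2021 keV

Maximum electron kinetic energy:
K_max = E₀ - E'_min = 154.3000 - 96.2021 = 58.0979 keV

(Intermediate values are shown rounded; full precision is carried through to the final answer.)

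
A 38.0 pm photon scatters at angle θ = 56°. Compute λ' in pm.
39.0695 pm

Using the Compton scattering formula:
λ' = λ + Δλ = λ + λ_C(1 - cos θ)

Given:
- Initial wavelength λ = 38.0 pm
- Scattering angle θ = 56°
- Compton wavelength λ_C ≈ 2.4263 pm

Calculate the shift:
Δλ = 2.4263 × (1 - cos(56°))
Δλ = 2.4263 × 0.4408
Δλ = 1.0695 pm

Final wavelength:
λ' = 38.0 + 1.0695 = 39.0695 pm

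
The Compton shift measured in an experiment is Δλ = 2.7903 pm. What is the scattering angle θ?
98.63°

From the Compton formula Δλ = λ_C(1 - cos θ), we can solve for θ:

cos θ = 1 - Δλ/λ_C

Given:
- Δλ = 2.7903 pm
- λ_C = h/(m_e·c) ≈ 2.42631024 pm

cos θ = 1 - 2.7903/2.42631024
cos θ = 1 - 1.150018
cos θ = -0.150018

θ = arccos(-0.150018)
θ = 98.63°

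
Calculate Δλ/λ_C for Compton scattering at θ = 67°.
0.6093 λ_C

The Compton shift formula is:
Δλ = λ_C(1 - cos θ)

Dividing both sides by λ_C:
Δλ/λ_C = 1 - cos θ

For θ = 67°:
Δλ/λ_C = 1 - cos(67°)
Δλ/λ_C = 1 - 0.3907
Δλ/λ_C = 0.6093

This means the shift is 0.6093 × λ_C = 1.4783 pm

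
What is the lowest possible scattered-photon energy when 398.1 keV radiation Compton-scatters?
155.6218 keV (at θ = 180°)

The scattered photon has minimum energy when its wavelength is maximum, i.e., when the Compton shift Δλ = λ_C(1 − cos θ) is maximum. This occurs at θ = 180° (backscattering), giving Δλ_max = 2λ_C = 4.8526 pm.

Initial wavelength: λ₀ = hc/E₀ = 3.1144 pm
Maximum final wavelength: λ'_max = λ₀ + 2λ_C = 3.1144 + 4.8526 = 7.9670 pm
Minimum final energy: E'_min = hc/λ'_max = 155.6218 keV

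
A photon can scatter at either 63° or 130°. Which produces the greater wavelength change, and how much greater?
130° produces the larger shift by a factor of 3.009

Calculate both shifts using Δλ = λ_C(1 - cos θ):

For θ₁ = 63°:
Δλ₁ = 2.4263 × (1 - cos(63°))
Δλ₁ = 2.4263 × 0.5460
Δλ₁ = 1.3248 pm

For θ₂ = 130°:
Δλ₂ = 2.4263 × (1 - cos(130°))
Δλ₂ = 2.4263 × 1.6428
Δλ₂ = 3.9859 pm

The 130° angle produces the larger shift.
Ratio: 3.9859/1.3248 = 3.009

(Intermediate values are shown rounded; full precision is carried through to the final answer.)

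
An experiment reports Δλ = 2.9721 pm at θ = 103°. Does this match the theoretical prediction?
Yes, consistent

Calculate the expected shift for θ = 103°:

Δλ_expected = λ_C(1 - cos(103°))
Δλ_expected = 2.4263 × (1 - cos(103°))
Δλ_expected = 2.4263 × 1.2250
Δλ_expected = 2.9721 pm

Given shift: 2.9721 pm
Expected shift: 2.9721 pm
Difference: 0.0000 pm

The values match. This is consistent with Compton scattering at the stated angle.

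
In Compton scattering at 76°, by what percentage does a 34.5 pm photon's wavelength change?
5.3314%

Calculate the Compton shift:
Δλ = λ_C(1 - cos(76°))
Δλ = 2.4263 × (1 - cos(76°))
Δλ = 2.4263 × 0.7581
Δλ = 1.8393 pm

Percentage change:
(Δλ/λ₀) × 100 = (1.8393/34.5) × 100
= 5.3314%

(Intermediate values are shown rounded; full precision is carried through to the final answer.)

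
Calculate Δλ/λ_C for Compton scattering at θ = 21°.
0.0664 λ_C

The Compton shift formula is:
Δλ = λ_C(1 - cos θ)

Dividing both sides by λ_C:
Δλ/λ_C = 1 - cos θ

For θ = 21°:
Δλ/λ_C = 1 - cos(21°)
Δλ/λ_C = 1 - 0.9336
Δλ/λ_C = 0.0664

This means the shift is 0.0664 × λ_C = 0.1612 pm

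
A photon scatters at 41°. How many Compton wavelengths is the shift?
0.2453 λ_C

The Compton shift formula is:
Δλ = λ_C(1 - cos θ)

Dividing both sides by λ_C:
Δλ/λ_C = 1 - cos θ

For θ = 41°:
Δλ/λ_C = 1 - cos(41°)
Δλ/λ_C = 1 - 0.7547
Δλ/λ_C = 0.2453

This means the shift is 0.2453 × λ_C = 0.5952 pm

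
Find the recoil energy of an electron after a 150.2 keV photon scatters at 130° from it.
48.9100 keV

By energy conservation: K_e = E_initial - E_final

First find the scattered photon energy:
Initial wavelength: λ = hc/E = 8.2546 pm
Compton shift: Δλ = λ_C(1 - cos(130°)) = 3.9859 pm
Final wavelength: λ' = 8.2546 + 3.9859 = 12.2405 pm
Final photon energy: E' = hc/λ' = 101.2900 keV

Electron kinetic energy:
K_e = E - E' = 150.2000 - 101.2900 = 48.9100 keV

(Intermediate values are shown rounded; full precision is carried through to the final answer.)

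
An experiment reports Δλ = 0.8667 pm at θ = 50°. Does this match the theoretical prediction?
Yes, consistent

Calculate the expected shift for θ = 50°:

Δλ_expected = λ_C(1 - cos(50°))
Δλ_expected = 2.4263 × (1 - cos(50°))
Δλ_expected = 2.4263 × 0.3572
Δλ_expected = 0.8667 pm

Given shift: 0.8667 pm
Expected shift: 0.8667 pm
Difference: 0.0000 pm

The values match. This is consistent with Compton scattering at the stated angle.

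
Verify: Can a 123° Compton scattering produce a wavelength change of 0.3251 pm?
No, inconsistent

Calculate the expected shift for θ = 123°:

Δλ_expected = λ_C(1 - cos(123°))
Δλ_expected = 2.4263 × (1 - cos(123°))
Δλ_expected = 2.4263 × 1.5446
Δλ_expected = 3.7478 pm

Given shift: 0.3251 pm
Expected shift: 3.7478 pm
Difference: 3.4227 pm

The values do not match. The given shift corresponds to θ ≈ 30.0°, not 123°.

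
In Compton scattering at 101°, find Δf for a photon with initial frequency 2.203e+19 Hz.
3.858e+18 Hz (decrease)

Convert frequency to wavelength (c = 299792458 m/s):
λ₀ = c/f₀ = 299792458/2.203e+19 = 1.3608373e-11 m = 13.6084 pm

Calculate Compton shift:
Δλ = λ_C(1 - cos(101°)) = 2.8893 pm

Final wavelength:
λ' = λ₀ + Δλ = 13.6084 + 2.8893 = 16.4976 pm

Final frequency:
f' = c/λ' = 299792458/1.6497645e-11 = 1.8171833e+19 Hz

Frequency shift (decrease):
Δf = f₀ - f' = 2.203e+19 - 1.8171833e+19 = 3.858e+18 Hz

(Intermediate values are shown rounded; full precision is carried through to the final answer.)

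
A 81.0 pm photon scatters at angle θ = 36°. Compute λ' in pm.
81.4634 pm

Using the Compton scattering formula:
λ' = λ + Δλ = λ + λ_C(1 - cos θ)

Given:
- Initial wavelength λ = 81.0 pm
- Scattering angle θ = 36°
- Compton wavelength λ_C ≈ 2.4263 pm

Calculate the shift:
Δλ = 2.4263 × (1 - cos(36°))
Δλ = 2.4263 × 0.1910
Δλ = 0.4634 pm

Final wavelength:
λ' = 81.0 + 0.4634 = 81.4634 pm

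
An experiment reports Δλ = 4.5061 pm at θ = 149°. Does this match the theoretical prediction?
Yes, consistent

Calculate the expected shift for θ = 149°:

Δλ_expected = λ_C(1 - cos(149°))
Δλ_expected = 2.4263 × (1 - cos(149°))
Δλ_expected = 2.4263 × 1.8572
Δλ_expected = 4.5061 pm

Given shift: 4.5061 pm
Expected shift: 4.5061 pm
Difference: 0.0000 pm

The values match. This is consistent with Compton scattering at the stated angle.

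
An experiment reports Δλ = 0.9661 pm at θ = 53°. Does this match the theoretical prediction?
Yes, consistent

Calculate the expected shift for θ = 53°:

Δλ_expected = λ_C(1 - cos(53°))
Δλ_expected = 2.4263 × (1 - cos(53°))
Δλ_expected = 2.4263 × 0.3982
Δλ_expected = 0.9661 pm

Given shift: 0.9661 pm
Expected shift: 0.9661 pm
Difference: 0.0000 pm

The values match. This is consistent with Compton scattering at the stated angle.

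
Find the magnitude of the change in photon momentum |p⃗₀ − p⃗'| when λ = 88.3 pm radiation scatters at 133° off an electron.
1.3460e-23 kg·m/s

Photon momentum magnitude is p = h/λ.

Initial momentum:
p₀ = h/λ = 6.6261e-34/8.8300e-11 = 7.5040e-24 kg·m/s

After scattering:
λ' = λ + Δλ = 88.3 + 4.0810 = 92.3810 pm
p' = h/λ' = 6.6261e-34/9.2381e-11 = 7.1725e-24 kg·m/s

Momentum is a vector; the scattered photon's direction makes angle θ = 133° with the incident direction. The magnitude of the vector change Δp⃗ = p⃗₀ − p⃗' is found from the law of cosines:
|Δp⃗|² = p₀² + p'² − 2p₀p'cos θ
|Δp⃗|² = (7.5040e-24)² + (7.1725e-24)² − 2·7.5040e-24·7.1725e-24·cos(133°)
|Δp⃗| = 1.3460e-23 kg·m/s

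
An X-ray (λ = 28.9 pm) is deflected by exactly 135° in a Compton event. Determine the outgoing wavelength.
33.0420 pm

Using the Compton formula: λ' = λ + λ_C(1 − cos θ)

For θ = 135°, cos θ = -√2/2 (exact) ≈ -0.7071, so:
1 − cos 135° = 1 − (-√2/2) ≈ 1.7071

Δλ = λ_C × 1.7071 = 2.4263 × 1.7071 = 4.1420 pm

λ' = 28.9 + 4.1420 = 33.0420 pm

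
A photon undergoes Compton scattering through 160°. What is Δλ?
4.7063 pm

Using the Compton scattering formula:
Δλ = λ_C(1 - cos θ)

where λ_C = h/(m_e·c) ≈ 2.4263 pm is the Compton wavelength of an electron.

For θ = 160°:
cos(160°) = -0.9397
1 - cos(160°) = 1.9397

Δλ = 2.4263 × 1.9397
Δλ = 4.7063 pm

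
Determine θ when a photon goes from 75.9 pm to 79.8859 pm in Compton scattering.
130.00°

First find the wavelength shift:
Δλ = λ' - λ = 79.8859 - 75.9 = 3.9859 pm

Using Δλ = λ_C(1 - cos θ), with λ_C = h/(m_e·c) ≈ 2.42631024 pm:
cos θ = 1 - Δλ/λ_C
cos θ = 1 - 3.9859/2.42631024
cos θ = -0.642783

θ = arccos(-0.642783)
θ = 130.00°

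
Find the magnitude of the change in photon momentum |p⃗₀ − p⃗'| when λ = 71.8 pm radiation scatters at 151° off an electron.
1.7337e-23 kg·m/s

Photon momentum magnitude is p = h/λ.

Initial momentum:
p₀ = h/λ = 6.6261e-34/7.1800e-11 = 9.2285e-24 kg·m/s

After scattering:
λ' = λ + Δλ = 71.8 + 4.5484 = 76.3484 pm
p' = h/λ' = 6.6261e-34/7.6348e-11 = 8.6787e-24 kg·m/s

Momentum is a vector; the scattered photon's direction makes angle θ = 151° with the incident direction. The magnitude of the vector change Δp⃗ = p⃗₀ − p⃗' is found from the law of cosines:
|Δp⃗|² = p₀² + p'² − 2p₀p'cos θ
|Δp⃗|² = (9.2285e-24)² + (8.6787e-24)² − 2·9.2285e-24·8.6787e-24·cos(151°)
|Δp⃗| = 1.7337e-23 kg·m/s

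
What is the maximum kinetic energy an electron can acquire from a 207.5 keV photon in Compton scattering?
92.9942 keV

Maximum energy transfer occurs at θ = 180° (backscattering).

Initial photon: E₀ = 207.5 keV → λ₀ = 5.9751 pm

Maximum Compton shift (at 180°):
Δλ_max = 2λ_C = 2 × 2.4263 = 4.8526 pm

Final wavelength:
λ' = 5.9751 + 4.8526 = 10.8278 pm

Minimum photon energy (maximum energy to electron):
E'_min = hc/λ' = 114.5058 keV

Maximum electron kinetic energy:
K_max = E₀ - E'_min = 207.5000 - 114.5058 = 92.9942 keV

(Intermediate values are shown rounded; full precision is carried through to the final answer.)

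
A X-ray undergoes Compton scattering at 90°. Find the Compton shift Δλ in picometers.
2.4263 pm

Using the Compton scattering formula:
Δλ = λ_C(1 - cos θ)

where λ_C = h/(m_e·c) ≈ 2.4263 pm is the Compton wavelength of an electron.

For θ = 90°:
cos(90°) = 0.0000
1 - cos(90°) = 1.0000

Δλ = 2.4263 × 1.0000
Δλ = 2.4263 pm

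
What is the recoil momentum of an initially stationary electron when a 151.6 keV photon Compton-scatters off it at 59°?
7.5298e-23 kg·m/s

The electron is initially at rest, so by conservation of momentum:
p⃗_e = p⃗₀ − p⃗'  (incident photon momentum minus scattered photon momentum)

Photon momentum magnitudes (p = h/λ = E/c):
λ₀ = hc/E₀ = 8.1784 pm → p₀ = h/λ₀ = 8.1019e-23 kg·m/s
Δλ = λ_C(1 − cos 59°) = 1.1767 pm
λ' = 9.3550 pm → p' = h/λ' = 7.0829e-23 kg·m/s

The scattered photon makes angle θ = 59° with the incident direction, so by the law of cosines:
|p⃗_e|² = p₀² + p'² − 2p₀p'cos θ
|p⃗_e|² = (8.1019e-23)² + (7.0829e-23)² − 2·8.1019e-23·7.0829e-23·cos(59°)
|p⃗_e| = 7.5298e-23 kg·m/s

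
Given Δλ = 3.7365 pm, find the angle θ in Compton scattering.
122.68°

From the Compton formula Δλ = λ_C(1 - cos θ), we can solve for θ:

cos θ = 1 - Δλ/λ_C

Given:
- Δλ = 3.7365 pm
- λ_C = h/(m_e·c) ≈ 2.42631024 pm

cos θ = 1 - 3.7365/2.42631024
cos θ = 1 - 1.539993
cos θ = -0.539993

θ = arccos(-0.539993)
θ = 122.68°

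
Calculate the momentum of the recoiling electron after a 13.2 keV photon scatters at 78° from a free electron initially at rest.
8.7907e-24 kg·m/s

The electron is initially at rest, so by conservation of momentum:
p⃗_e = p⃗₀ − p⃗'  (incident photon momentum minus scattered photon momentum)

Photon momentum magnitudes (p = h/λ = E/c):
λ₀ = hc/E₀ = 93.9274 pm → p₀ = h/λ₀ = 7.0545e-24 kg·m/s
Δλ = λ_C(1 − cos 78°) = 1.9219 pm
λ' = 95.8493 pm → p' = h/λ' = 6.9130e-24 kg·m/s

The scattered photon makes angle θ = 78° with the incident direction, so by the law of cosines:
|p⃗_e|² = p₀² + p'² − 2p₀p'cos θ
|p⃗_e|² = (7.0545e-24)² + (6.9130e-24)² − 2·7.0545e-24·6.9130e-24·cos(78°)
|p⃗_e| = 8.7907e-24 kg·m/s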